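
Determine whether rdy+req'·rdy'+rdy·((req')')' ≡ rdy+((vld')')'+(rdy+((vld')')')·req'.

No

E1: rdy+req'·rdy'+rdy·((req')')'
    = rdy+req'·rdy'+rdy·req'   [double negation]
    = rdy+req'   [distribution]
E2: rdy+((vld')')'+(rdy+((vld')')')·req'
    = rdy+((vld')')'   [absorption]
    = rdy+vld'   [double negation]
These differ: at rdy=0, req=1, vld=0, E1 = 0 but E2 = 1.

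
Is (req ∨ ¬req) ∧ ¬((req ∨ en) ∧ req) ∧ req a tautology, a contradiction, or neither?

(req ∨ ¬req) ∧ ¬((req ∨ en) ∧ req) ∧ req
= ¬((req ∨ en) ∧ req) ∧ req   — complement / identity
= ¬req ∧ req   — absorption
= False   — complement

contradiction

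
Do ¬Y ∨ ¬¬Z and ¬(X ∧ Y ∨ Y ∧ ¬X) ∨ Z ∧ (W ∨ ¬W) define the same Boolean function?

E1: ¬Y ∨ ¬¬Z
    = ¬Y ∨ Z   — double negation
E2: ¬(X ∧ Y ∨ Y ∧ ¬X) ∨ Z ∧ (W ∨ ¬W)
    = ¬(X ∧ Y ∨ Y ∧ ¬X) ∨ Z   — complement / identity
    = ¬Y ∨ Z   — distribution
Both reduce to ¬Y ∨ Z, so they are equivalent.

Yes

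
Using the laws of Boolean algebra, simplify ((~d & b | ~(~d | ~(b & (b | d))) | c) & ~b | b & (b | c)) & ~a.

(b | c) & ~a

((~d & b | ~(~d | ~(b & (b | d))) | c) & ~b | b & (b | c)) & ~a
= ((~d & b | ~(~d | ~b) | c) & ~b | b & (b | c)) & ~a
= ((~d & b | d & b | c) & ~b | b & (b | c)) & ~a
= ((b | c) & ~b | b & (b | c)) & ~a
= (b | c) & ~a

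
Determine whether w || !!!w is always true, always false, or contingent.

always true

w || !!!w
= w || !w   [double negation]
= true   [complement]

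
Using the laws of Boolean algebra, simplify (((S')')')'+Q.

(((S')')')'+Q
= (S')'+Q
= S+Q

S+Q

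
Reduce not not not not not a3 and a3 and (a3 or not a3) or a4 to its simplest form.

not not not not not a3 and a3 and (a3 or not a3) or a4
= not not not a3 and a3 and (a3 or not a3) or a4   (double negation)
= not a3 and a3 and (a3 or not a3) or a4   (double negation)
= not a3 and a3 or a4   (complement / identity)
= a4   (complement / identity)

a4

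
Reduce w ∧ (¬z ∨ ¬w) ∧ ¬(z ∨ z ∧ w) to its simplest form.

w ∧ ¬z

w ∧ (¬z ∨ ¬w) ∧ ¬(z ∨ z ∧ w)
= w ∧ (¬z ∨ ¬w) ∧ ¬z   — absorption
= w ∧ ¬z   — absorption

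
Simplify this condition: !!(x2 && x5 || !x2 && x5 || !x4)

!!(x2 && x5 || !x2 && x5 || !x4)
= !!(x5 || !x4)   — distribution
= x5 || !x4   — double negation

x5 || !x4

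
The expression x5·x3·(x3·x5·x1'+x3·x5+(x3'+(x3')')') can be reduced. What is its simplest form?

x5·x3·(x3·x5·x1'+x3·x5+(x3'+(x3')')')
= x5·x3·(x3·x5·x1'+x3·x5+x3·x3')   [De Morgan]
= x5·x3·(x3·x5·x1'+x3·x5)   [complement / identity]
= x5·x3·(x5·x1'+x5)·x3   [distribution]
= x5·x3·x5·x3   [absorption]
= x5·x3   [idempotence]

x5·x3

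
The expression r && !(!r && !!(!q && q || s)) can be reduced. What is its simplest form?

r && !(!r && !!(!q && q || s))
= r && !(!r && !!s)   [complement / identity]
= r && (r || !s)   [De Morgan]
= r   [absorption]

r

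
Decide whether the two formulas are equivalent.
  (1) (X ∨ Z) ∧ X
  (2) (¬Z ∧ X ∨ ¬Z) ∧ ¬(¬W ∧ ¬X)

No

E1: (X ∨ Z) ∧ X
    = X   — absorption
E2: (¬Z ∧ X ∨ ¬Z) ∧ ¬(¬W ∧ ¬X)
    = (¬Z ∧ X ∨ ¬Z) ∧ (W ∨ X)   — De Morgan
    = ¬Z ∧ (W ∨ X)   — absorption
These differ: at W=0, X=1, Z=1, E1 = 1 but E2 = 0.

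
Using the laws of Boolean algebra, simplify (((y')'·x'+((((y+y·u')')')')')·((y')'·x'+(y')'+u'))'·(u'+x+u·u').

(((y')'·x'+((((y+y·u')')')')')·((y')'·x'+(y')'+u'))'·(u'+x+u·u')
= (((y')'·x'+((((y+y·u')')')')')·((y')'·x'+(y')'+u'))'·(u'+x)   [complement / identity]
= (((y')'·x'+((y+y·u')')')·((y')'·x'+(y')'+u'))'·(u'+x)   [double negation]
= (((y')'·x'+(y')')·((y')'·x'+(y')'+u'))'·(u'+x)   [absorption]
= ((y')'·x'+(y')')'·(u'+x)   [absorption]
= ((y')')'·(u'+x)   [absorption]
= y'·(u'+x)   [double negation]

y'·(u'+x)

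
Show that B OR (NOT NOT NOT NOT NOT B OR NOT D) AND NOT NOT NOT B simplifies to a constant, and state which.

B OR (NOT NOT NOT NOT NOT B OR NOT D) AND NOT NOT NOT B
= B OR (NOT NOT NOT B OR NOT D) AND NOT NOT NOT B   [double negation]
= B OR NOT NOT NOT B   [absorption]
= B OR NOT B   [double negation]
= TRUE   [complement]

TRUE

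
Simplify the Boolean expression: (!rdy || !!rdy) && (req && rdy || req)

req

(!rdy || !!rdy) && (req && rdy || req)
= (!rdy || rdy) && (req && rdy || req)   — double negation
= req && rdy || req   — complement / identity
= req   — absorption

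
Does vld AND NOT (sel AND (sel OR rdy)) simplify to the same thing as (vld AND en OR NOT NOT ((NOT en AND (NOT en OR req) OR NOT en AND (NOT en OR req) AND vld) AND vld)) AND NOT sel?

Yes

E1: vld AND NOT (sel AND (sel OR rdy))
    = vld AND NOT sel
E2: (vld AND en OR NOT NOT ((NOT en AND (NOT en OR req) OR NOT en AND (NOT en OR req) AND vld) AND vld)) AND NOT sel
    = (vld AND en OR NOT NOT (NOT en AND (NOT en OR req) AND vld)) AND NOT sel
    = (vld AND en OR NOT NOT (NOT en AND vld)) AND NOT sel
    = (vld AND en OR NOT en AND vld) AND NOT sel
    = vld AND NOT sel
Both reduce to vld AND NOT sel, so they are equivalent.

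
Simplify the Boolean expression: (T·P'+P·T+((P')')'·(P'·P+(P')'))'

T'

(T·P'+P·T+((P')')'·(P'·P+(P')'))'
= (T+((P')')'·(P'·P+(P')'))'   — distribution
= (T+P'·(P'·P+(P')'))'   — double negation
= (T+P'·(P')')'   — complement / identity
= (T+P'·P)'   — double negation
= T'   — complement / identity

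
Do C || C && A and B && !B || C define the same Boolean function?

E1: C || C && A
    = C   — absorption
E2: B && !B || C
    = C   — complement / identity
Both reduce to C, so they are equivalent.

Yes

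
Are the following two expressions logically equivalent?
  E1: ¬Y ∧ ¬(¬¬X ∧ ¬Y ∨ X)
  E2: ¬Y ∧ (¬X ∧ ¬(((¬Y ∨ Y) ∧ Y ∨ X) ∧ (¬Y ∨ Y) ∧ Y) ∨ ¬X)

Yes

E1: ¬Y ∧ ¬(¬¬X ∧ ¬Y ∨ X)
    = ¬Y ∧ ¬(X ∧ ¬Y ∨ X)   [double negation]
    = ¬Y ∧ ¬X   [absorption]
E2: ¬Y ∧ (¬X ∧ ¬(((¬Y ∨ Y) ∧ Y ∨ X) ∧ (¬Y ∨ Y) ∧ Y) ∨ ¬X)
    = ¬Y ∧ (¬X ∧ ¬(((¬Y ∨ Y) ∧ Y ∨ X) ∧ Y) ∨ ¬X)   [complement / identity]
    = ¬Y ∧ (¬X ∧ ¬((Y ∨ X) ∧ Y) ∨ ¬X)   [complement / identity]
    = ¬Y ∧ (¬X ∧ ¬Y ∨ ¬X)   [absorption]
    = ¬Y ∧ ¬X   [absorption]
Both reduce to ¬Y ∧ ¬X, so they are equivalent.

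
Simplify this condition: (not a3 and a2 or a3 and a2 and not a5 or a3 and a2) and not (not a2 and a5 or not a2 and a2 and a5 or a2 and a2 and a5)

(not a3 and a2 or a3 and a2 and not a5 or a3 and a2) and not (not a2 and a5 or not a2 and a2 and a5 or a2 and a2 and a5)
= (not a3 and a2 or a3 and a2) and not (not a2 and a5 or not a2 and a2 and a5 or a2 and a2 and a5)   — absorption
= (not a3 and a2 or a3 and a2) and not (not a2 and a5 or a2 and a5)   — distribution
= (not a3 and a2 or a3 and a2) and not a5   — distribution
= a2 and not a5   — distribution

a2 and not a5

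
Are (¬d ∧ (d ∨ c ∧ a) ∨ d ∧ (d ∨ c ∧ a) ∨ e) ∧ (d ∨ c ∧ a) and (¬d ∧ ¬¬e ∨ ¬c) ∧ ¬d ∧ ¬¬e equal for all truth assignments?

No

E1: (¬d ∧ (d ∨ c ∧ a) ∨ d ∧ (d ∨ c ∧ a) ∨ e) ∧ (d ∨ c ∧ a)
    = (d ∨ c ∧ a ∨ e) ∧ (d ∨ c ∧ a)   — distribution
    = d ∨ c ∧ a   — absorption
E2: (¬d ∧ ¬¬e ∨ ¬c) ∧ ¬d ∧ ¬¬e
    = ¬d ∧ ¬¬e   — absorption
    = ¬d ∧ e   — double negation
These differ: at a=1, c=0, d=1, e=1, E1 = 1 but E2 = 0.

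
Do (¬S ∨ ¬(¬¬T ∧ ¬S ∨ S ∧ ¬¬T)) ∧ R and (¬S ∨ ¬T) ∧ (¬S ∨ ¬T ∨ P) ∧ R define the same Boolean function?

Yes

E1: (¬S ∨ ¬(¬¬T ∧ ¬S ∨ S ∧ ¬¬T)) ∧ R
    = (¬S ∨ ¬((¬S ∨ S) ∧ ¬¬T)) ∧ R   (distribution)
    = (¬S ∨ ¬((¬S ∨ S) ∧ T)) ∧ R   (double negation)
    = (¬S ∨ ¬T) ∧ R   (complement / identity)
E2: (¬S ∨ ¬T) ∧ (¬S ∨ ¬T ∨ P) ∧ R
    = (¬S ∨ ¬T) ∧ R   (absorption)
Both reduce to (¬S ∨ ¬T) ∧ R, so they are equivalent.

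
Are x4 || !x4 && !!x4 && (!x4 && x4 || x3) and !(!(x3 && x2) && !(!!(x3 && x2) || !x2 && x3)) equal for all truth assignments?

No

E1: x4 || !x4 && !!x4 && (!x4 && x4 || x3)
    = x4 || !x4 && x4 && (!x4 && x4 || x3)   — double negation
    = x4 || !x4 && x4   — absorption
    = x4   — complement / identity
E2: !(!(x3 && x2) && !(!!(x3 && x2) || !x2 && x3))
    = !(!(x3 && x2) && !(x3 && x2 || !x2 && x3))   — double negation
    = !(!(x3 && x2) && !x3)   — distribution
    = x3 && x2 || x3   — De Morgan
    = x3   — absorption
These differ: at x2=0, x3=0, x4=1, E1 = 1 but E2 = 0.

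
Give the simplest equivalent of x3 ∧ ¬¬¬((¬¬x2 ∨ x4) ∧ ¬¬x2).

x3 ∧ ¬¬¬((¬¬x2 ∨ x4) ∧ ¬¬x2)
= x3 ∧ ¬¬¬¬¬x2   (absorption)
= x3 ∧ ¬¬¬x2   (double negation)
= x3 ∧ ¬x2   (double negation)

x3 ∧ ¬x2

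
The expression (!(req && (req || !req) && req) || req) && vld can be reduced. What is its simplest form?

(!(req && (req || !req) && req) || req) && vld
= (!(req && req) || req) && vld   (complement / identity)
= (!req || req) && vld   (idempotence)
= vld   (complement / identity)

vld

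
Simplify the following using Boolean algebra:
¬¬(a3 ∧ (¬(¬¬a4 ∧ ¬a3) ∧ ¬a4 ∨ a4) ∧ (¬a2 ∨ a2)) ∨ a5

a3 ∨ a5

¬¬(a3 ∧ (¬(¬¬a4 ∧ ¬a3) ∧ ¬a4 ∨ a4) ∧ (¬a2 ∨ a2)) ∨ a5
= a3 ∧ (¬(¬¬a4 ∧ ¬a3) ∧ ¬a4 ∨ a4) ∧ (¬a2 ∨ a2) ∨ a5   (double negation)
= a3 ∧ (¬(¬¬a4 ∧ ¬a3) ∧ ¬a4 ∨ a4) ∨ a5   (complement / identity)
= a3 ∧ ((¬a4 ∨ a3) ∧ ¬a4 ∨ a4) ∨ a5   (De Morgan)
= a3 ∧ (¬a4 ∨ a4) ∨ a5   (absorption)
= a3 ∨ a5   (complement / identity)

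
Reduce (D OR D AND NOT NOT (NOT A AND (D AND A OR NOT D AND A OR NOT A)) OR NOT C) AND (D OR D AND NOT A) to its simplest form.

D

(D OR D AND NOT NOT (NOT A AND (D AND A OR NOT D AND A OR NOT A)) OR NOT C) AND (D OR D AND NOT A)
= (D OR D AND NOT A AND (D AND A OR NOT D AND A OR NOT A) OR NOT C) AND (D OR D AND NOT A)   [double negation]
= (D OR D AND NOT A AND (A OR NOT A) OR NOT C) AND (D OR D AND NOT A)   [distribution]
= (D OR D AND NOT A OR NOT C) AND (D OR D AND NOT A)   [complement / identity]
= D OR D AND NOT A   [absorption]
= D   [absorption]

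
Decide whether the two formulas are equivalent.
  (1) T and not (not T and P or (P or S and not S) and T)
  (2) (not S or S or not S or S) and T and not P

Yes

E1: T and not (not T and P or (P or S and not S) and T)
    = T and not (not T and P or P and T)   (complement / identity)
    = T and not P   (distribution)
E2: (not S or S or not S or S) and T and not P
    = (not S or S) and T and not P   (idempotence)
    = T and not P   (complement / identity)
Both reduce to T and not P, so they are equivalent.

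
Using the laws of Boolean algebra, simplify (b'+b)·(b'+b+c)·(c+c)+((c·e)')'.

(b'+b)·(b'+b+c)·(c+c)+((c·e)')'
= (b'+b)·(b'+b+c)·(c+c)+c·e
= (b'+b)·(c+c)+c·e
= c+c+c·e
= c+c·e
= c

c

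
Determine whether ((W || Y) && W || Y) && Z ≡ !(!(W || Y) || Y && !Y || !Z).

E1: ((W || Y) && W || Y) && Z
    = (W || Y) && Z
E2: !(!(W || Y) || Y && !Y || !Z)
    = !(!(W || Y) || !Z)
    = (W || Y) && Z
Both reduce to (W || Y) && Z, so they are equivalent.

Yes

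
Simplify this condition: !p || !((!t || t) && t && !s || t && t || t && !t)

!p || !((!t || t) && t && !s || t && t || t && !t)
= !p || !(t && !s || t && t || t && !t)
= !p || !(t && !s || t)
= !p || !t

!p || !t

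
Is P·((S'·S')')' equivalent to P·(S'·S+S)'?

Yes

E1: P·((S'·S')')'
    = P·(S+S)'   (De Morgan)
    = P·S'   (idempotence)
E2: P·(S'·S+S)'
    = P·S'   (complement / identity)
Both reduce to P·S', so they are equivalent.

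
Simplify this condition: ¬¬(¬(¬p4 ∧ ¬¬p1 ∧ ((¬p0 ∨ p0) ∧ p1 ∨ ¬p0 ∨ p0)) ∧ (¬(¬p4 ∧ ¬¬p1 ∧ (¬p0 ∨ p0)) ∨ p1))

¬¬(¬(¬p4 ∧ ¬¬p1 ∧ ((¬p0 ∨ p0) ∧ p1 ∨ ¬p0 ∨ p0)) ∧ (¬(¬p4 ∧ ¬¬p1 ∧ (¬p0 ∨ p0)) ∨ p1))
= ¬¬(¬(¬p4 ∧ ¬¬p1 ∧ (¬p0 ∨ p0)) ∧ (¬(¬p4 ∧ ¬¬p1 ∧ (¬p0 ∨ p0)) ∨ p1))   (absorption)
= ¬¬¬(¬p4 ∧ ¬¬p1 ∧ (¬p0 ∨ p0))   (absorption)
= ¬(¬p4 ∧ ¬¬p1 ∧ (¬p0 ∨ p0))   (double negation)
= ¬(¬p4 ∧ ¬¬p1)   (complement / identity)
= p4 ∨ ¬p1   (De Morgan)

p4 ∨ ¬p1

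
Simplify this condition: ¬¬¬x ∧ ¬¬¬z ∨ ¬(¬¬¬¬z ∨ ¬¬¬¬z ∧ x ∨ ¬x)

¬¬¬x ∧ ¬¬¬z ∨ ¬(¬¬¬¬z ∨ ¬¬¬¬z ∧ x ∨ ¬x)
= ¬¬¬x ∧ ¬¬¬z ∨ ¬(¬¬¬¬z ∨ ¬x)   — absorption
= ¬x ∧ ¬¬¬z ∨ ¬(¬¬¬¬z ∨ ¬x)   — double negation
= ¬x ∧ ¬¬¬z ∨ ¬¬¬z ∧ x   — De Morgan
= ¬¬¬z   — distribution
= ¬z   — double negation

¬z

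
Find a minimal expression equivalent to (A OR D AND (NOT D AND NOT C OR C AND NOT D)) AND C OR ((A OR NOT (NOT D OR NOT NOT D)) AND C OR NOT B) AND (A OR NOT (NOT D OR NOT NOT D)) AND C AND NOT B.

(A OR D AND (NOT D AND NOT C OR C AND NOT D)) AND C OR ((A OR NOT (NOT D OR NOT NOT D)) AND C OR NOT B) AND (A OR NOT (NOT D OR NOT NOT D)) AND C AND NOT B
= (A OR D AND NOT D) AND C OR ((A OR NOT (NOT D OR NOT NOT D)) AND C OR NOT B) AND (A OR NOT (NOT D OR NOT NOT D)) AND C AND NOT B
= (A OR D AND NOT D) AND C OR (A OR NOT (NOT D OR NOT NOT D)) AND C AND NOT B
= (A OR D AND NOT D) AND C OR (A OR D AND NOT D) AND C AND NOT B
= (A OR D AND NOT D) AND C
= A AND C

A AND C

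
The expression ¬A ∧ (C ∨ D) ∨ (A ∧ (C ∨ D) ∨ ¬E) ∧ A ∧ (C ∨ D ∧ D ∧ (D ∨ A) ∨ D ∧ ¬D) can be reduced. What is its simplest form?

C ∨ D

¬A ∧ (C ∨ D) ∨ (A ∧ (C ∨ D) ∨ ¬E) ∧ A ∧ (C ∨ D ∧ D ∧ (D ∨ A) ∨ D ∧ ¬D)
= ¬A ∧ (C ∨ D) ∨ (A ∧ (C ∨ D) ∨ ¬E) ∧ A ∧ (C ∨ D ∧ D ∨ D ∧ ¬D)   [absorption]
= ¬A ∧ (C ∨ D) ∨ (A ∧ (C ∨ D) ∨ ¬E) ∧ A ∧ (C ∨ D)   [distribution]
= ¬A ∧ (C ∨ D) ∨ A ∧ (C ∨ D)   [absorption]
= C ∨ D   [distribution]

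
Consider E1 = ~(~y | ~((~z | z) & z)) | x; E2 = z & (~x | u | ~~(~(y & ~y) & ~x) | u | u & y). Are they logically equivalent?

E1: ~(~y | ~((~z | z) & z)) | x
    = y & (~z | z) & z | x
    = y & z | x
E2: z & (~x | u | ~~(~(y & ~y) & ~x) | u | u & y)
    = z & (~x | u | ~(y & ~y | x) | u | u & y)
    = z & (~x | u | ~x | u | u & y)
    = z & (~x | u | ~x | u)
    = z & (~x | u)
These differ: at u=1, x=1, y=0, z=0, E1 = 1 but E2 = 0.

No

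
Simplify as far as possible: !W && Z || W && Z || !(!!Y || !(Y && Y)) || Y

Z || Y

!W && Z || W && Z || !(!!Y || !(Y && Y)) || Y
= !W && Z || W && Z || !(!!Y || !Y) || Y
= !W && Z || W && Z || !Y && Y || Y
= !W && Z || W && Z || Y
= Z || Y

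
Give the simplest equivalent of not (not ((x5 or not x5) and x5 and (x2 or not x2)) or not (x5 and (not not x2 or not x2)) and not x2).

not (not ((x5 or not x5) and x5 and (x2 or not x2)) or not (x5 and (not not x2 or not x2)) and not x2)
= not (not (x5 and (x2 or not x2)) or not (x5 and (not not x2 or not x2)) and not x2)   [complement / identity]
= not (not (x5 and (x2 or not x2)) or not (x5 and (x2 or not x2)) and not x2)   [double negation]
= not not (x5 and (x2 or not x2))   [absorption]
= not not x5   [complement / identity]
= x5   [double negation]

x5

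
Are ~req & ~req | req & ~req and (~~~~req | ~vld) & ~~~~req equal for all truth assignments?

No

E1: ~req & ~req | req & ~req
    = ~req   — distribution
E2: (~~~~req | ~vld) & ~~~~req
    = ~~~~req   — absorption
    = ~~req   — double negation
    = req   — double negation
These differ: at req=0, vld=0, E1 = 1 but E2 = 0.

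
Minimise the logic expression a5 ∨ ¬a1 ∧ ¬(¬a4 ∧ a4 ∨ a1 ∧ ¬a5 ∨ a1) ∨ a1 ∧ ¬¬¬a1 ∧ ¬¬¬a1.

a5 ∨ ¬a1

a5 ∨ ¬a1 ∧ ¬(¬a4 ∧ a4 ∨ a1 ∧ ¬a5 ∨ a1) ∨ a1 ∧ ¬¬¬a1 ∧ ¬¬¬a1
= a5 ∨ ¬a1 ∧ ¬(¬a4 ∧ a4 ∨ a1 ∧ ¬a5 ∨ a1) ∨ a1 ∧ ¬¬¬a1
= a5 ∨ ¬a1 ∧ ¬(a1 ∧ ¬a5 ∨ a1) ∨ a1 ∧ ¬¬¬a1
= a5 ∨ ¬a1 ∧ ¬a1 ∨ a1 ∧ ¬¬¬a1
= a5 ∨ ¬a1 ∧ ¬a1 ∨ a1 ∧ ¬a1
= a5 ∨ ¬a1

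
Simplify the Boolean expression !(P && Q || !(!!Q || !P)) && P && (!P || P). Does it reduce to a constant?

false

!(P && Q || !(!!Q || !P)) && P && (!P || P)
= !(P && Q || !Q && P) && P && (!P || P)   — De Morgan
= !P && P && (!P || P)   — distribution
= !P && P   — complement / identity
= false   — complement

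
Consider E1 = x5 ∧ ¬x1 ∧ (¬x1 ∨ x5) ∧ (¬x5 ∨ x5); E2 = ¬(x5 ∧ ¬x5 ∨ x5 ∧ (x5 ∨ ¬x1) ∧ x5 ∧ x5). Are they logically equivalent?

No

E1: x5 ∧ ¬x1 ∧ (¬x1 ∨ x5) ∧ (¬x5 ∨ x5)
    = x5 ∧ ¬x1 ∧ (¬x1 ∨ x5)   (complement / identity)
    = x5 ∧ ¬x1   (absorption)
E2: ¬(x5 ∧ ¬x5 ∨ x5 ∧ (x5 ∨ ¬x1) ∧ x5 ∧ x5)
    = ¬(x5 ∧ ¬x5 ∨ x5 ∧ x5 ∧ x5)   (absorption)
    = ¬(x5 ∧ ¬x5 ∨ x5 ∧ x5)   (idempotence)
    = ¬x5   (distribution)
These differ: at x1=0, x5=0, E1 = 0 but E2 = 1.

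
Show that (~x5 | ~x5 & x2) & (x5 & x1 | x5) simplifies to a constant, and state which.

0

(~x5 | ~x5 & x2) & (x5 & x1 | x5)
= ~x5 & (x5 & x1 | x5)   (absorption)
= ~x5 & x5   (absorption)
= 0   (complement)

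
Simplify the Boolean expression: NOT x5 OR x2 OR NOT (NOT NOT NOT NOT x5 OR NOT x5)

NOT x5 OR x2

NOT x5 OR x2 OR NOT (NOT NOT NOT NOT x5 OR NOT x5)
= NOT x5 OR x2 OR NOT (NOT NOT x5 OR NOT x5)   [double negation]
= NOT x5 OR x2 OR NOT x5 AND x5   [De Morgan]
= NOT x5 OR x2   [complement / identity]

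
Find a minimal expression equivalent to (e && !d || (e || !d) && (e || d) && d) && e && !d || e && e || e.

(e && !d || (e || !d) && (e || d) && d) && e && !d || e && e || e
= (e && !d || (!d && d || e) && d) && e && !d || e && e || e   (distribution)
= (e && !d || e && d) && e && !d || e && e || e   (complement / identity)
= e && e && !d || e && e || e   (distribution)
= e && e || e   (absorption)
= e || e   (idempotence)
= e   (idempotence)

e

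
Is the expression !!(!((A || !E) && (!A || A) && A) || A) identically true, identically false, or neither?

!!(!((A || !E) && (!A || A) && A) || A)
= !((A || !E) && (!A || A) && A) || A   — double negation
= !((A || !E) && A) || A   — complement / identity
= !A || A   — absorption
= true   — complement

identically true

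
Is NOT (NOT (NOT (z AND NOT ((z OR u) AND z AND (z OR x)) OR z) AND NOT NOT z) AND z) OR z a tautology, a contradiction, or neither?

NOT (NOT (NOT (z AND NOT ((z OR u) AND z AND (z OR x)) OR z) AND NOT NOT z) AND z) OR z
= NOT (NOT (NOT (z AND NOT (z AND (z OR x)) OR z) AND NOT NOT z) AND z) OR z   (absorption)
= NOT (NOT (NOT (z AND NOT z OR z) AND NOT NOT z) AND z) OR z   (absorption)
= NOT (NOT (NOT z AND NOT NOT z) AND z) OR z   (complement / identity)
= NOT ((z OR NOT z) AND z) OR z   (De Morgan)
= NOT z OR z   (complement / identity)
= TRUE   (complement)

tautology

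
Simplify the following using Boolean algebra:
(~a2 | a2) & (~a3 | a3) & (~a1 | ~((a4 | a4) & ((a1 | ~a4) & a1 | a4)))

~a1 | ~a4

(~a2 | a2) & (~a3 | a3) & (~a1 | ~((a4 | a4) & ((a1 | ~a4) & a1 | a4)))
= (~a2 | a2) & (~a1 | ~((a4 | a4) & ((a1 | ~a4) & a1 | a4)))   — complement / identity
= (~a2 | a2) & (~a1 | ~(a4 & (a1 | ~a4) & a1 | a4))   — distribution
= (~a2 | a2) & (~a1 | ~(a4 & a1 | a4))   — absorption
= ~a1 | ~(a4 & a1 | a4)   — complement / identity
= ~a1 | ~a4   — absorption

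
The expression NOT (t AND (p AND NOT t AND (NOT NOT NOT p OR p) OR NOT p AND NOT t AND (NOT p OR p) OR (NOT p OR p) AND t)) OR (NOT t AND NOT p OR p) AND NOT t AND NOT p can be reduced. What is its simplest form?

NOT (t AND (p AND NOT t AND (NOT NOT NOT p OR p) OR NOT p AND NOT t AND (NOT p OR p) OR (NOT p OR p) AND t)) OR (NOT t AND NOT p OR p) AND NOT t AND NOT p
= NOT (t AND (p AND NOT t AND (NOT p OR p) OR NOT p AND NOT t AND (NOT p OR p) OR (NOT p OR p) AND t)) OR (NOT t AND NOT p OR p) AND NOT t AND NOT p   (double negation)
= NOT (t AND (NOT t AND (NOT p OR p) OR (NOT p OR p) AND t)) OR (NOT t AND NOT p OR p) AND NOT t AND NOT p   (distribution)
= NOT (t AND (NOT p OR p)) OR (NOT t AND NOT p OR p) AND NOT t AND NOT p   (distribution)
= NOT t OR (NOT t AND NOT p OR p) AND NOT t AND NOT p   (complement / identity)
= NOT t OR NOT t AND NOT p   (absorption)
= NOT t   (absorption)

NOT t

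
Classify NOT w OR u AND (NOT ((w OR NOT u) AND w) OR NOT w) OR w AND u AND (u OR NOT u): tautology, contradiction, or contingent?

NOT w OR u AND (NOT ((w OR NOT u) AND w) OR NOT w) OR w AND u AND (u OR NOT u)
= NOT w OR u AND (NOT ((w OR NOT u) AND w) OR NOT w) OR w AND u
= NOT w OR u AND (NOT w OR NOT w) OR w AND u
= NOT w OR u AND NOT w OR w AND u
= NOT w OR u
This depends on u, w, so it is not a constant.

contingent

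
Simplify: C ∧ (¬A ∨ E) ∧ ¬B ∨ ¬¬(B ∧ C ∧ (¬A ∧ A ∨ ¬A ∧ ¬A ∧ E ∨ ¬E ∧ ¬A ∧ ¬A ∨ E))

C ∧ (¬A ∨ E) ∧ ¬B ∨ ¬¬(B ∧ C ∧ (¬A ∧ A ∨ ¬A ∧ ¬A ∧ E ∨ ¬E ∧ ¬A ∧ ¬A ∨ E))
= C ∧ (¬A ∨ E) ∧ ¬B ∨ B ∧ C ∧ (¬A ∧ A ∨ ¬A ∧ ¬A ∧ E ∨ ¬E ∧ ¬A ∧ ¬A ∨ E)   — double negation
= C ∧ (¬A ∨ E) ∧ ¬B ∨ B ∧ C ∧ (¬A ∧ A ∨ ¬A ∧ ¬A ∨ E)   — distribution
= C ∧ (¬A ∨ E) ∧ ¬B ∨ B ∧ C ∧ (¬A ∨ E)   — distribution
= C ∧ (¬A ∨ E)   — distribution

C ∧ (¬A ∨ E)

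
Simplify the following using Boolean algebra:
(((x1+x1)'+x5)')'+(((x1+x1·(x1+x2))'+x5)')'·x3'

(((x1+x1)'+x5)')'+(((x1+x1·(x1+x2))'+x5)')'·x3'
= (((x1+x1)'+x5)')'+(((x1+x1)'+x5)')'·x3'   [absorption]
= (((x1+x1)'+x5)')'   [absorption]
= ((x1'+x5)')'   [idempotence]
= x1'+x5   [double negation]

x1'+x5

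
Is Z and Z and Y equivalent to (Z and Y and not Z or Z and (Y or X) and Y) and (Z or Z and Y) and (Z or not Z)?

E1: Z and Z and Y
    = Z and Y   [idempotence]
E2: (Z and Y and not Z or Z and (Y or X) and Y) and (Z or Z and Y) and (Z or not Z)
    = (Z and Y and not Z or Z and Y) and (Z or Z and Y) and (Z or not Z)   [absorption]
    = (Z and Y and not Z or Z and Y) and (Z and Y and not Z or Z)   [distribution]
    = Z and Y and Z or Z and Y and not Z   [distribution]
    = Z and Y   [distribution]
Both reduce to Z and Y, so they are equivalent.

Yes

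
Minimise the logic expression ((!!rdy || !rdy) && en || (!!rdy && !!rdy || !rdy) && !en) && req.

req

((!!rdy || !rdy) && en || (!!rdy && !!rdy || !rdy) && !en) && req
= ((!!rdy || !rdy) && en || (!!rdy || !rdy) && !en) && req   — idempotence
= (!!rdy || !rdy) && req   — distribution
= (rdy || !rdy) && req   — double negation
= req   — complement / identity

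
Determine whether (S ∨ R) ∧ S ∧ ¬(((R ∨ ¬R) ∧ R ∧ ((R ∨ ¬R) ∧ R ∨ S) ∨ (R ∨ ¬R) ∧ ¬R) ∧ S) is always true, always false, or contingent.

(S ∨ R) ∧ S ∧ ¬(((R ∨ ¬R) ∧ R ∧ ((R ∨ ¬R) ∧ R ∨ S) ∨ (R ∨ ¬R) ∧ ¬R) ∧ S)
= (S ∨ R) ∧ S ∧ ¬(((R ∨ ¬R) ∧ R ∨ (R ∨ ¬R) ∧ ¬R) ∧ S)   (absorption)
= (S ∨ R) ∧ S ∧ ¬((R ∨ ¬R) ∧ S)   (distribution)
= (S ∨ R) ∧ S ∧ ¬S   (complement / identity)
= S ∧ ¬S   (absorption)
= False   (complement)

always false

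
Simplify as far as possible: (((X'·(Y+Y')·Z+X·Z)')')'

Z'

(((X'·(Y+Y')·Z+X·Z)')')'
= (X'·(Y+Y')·Z+X·Z)'   (double negation)
= (Z·(X'·(Y+Y')+X))'   (distribution)
= (Z·(X'+X))'   (complement / identity)
= Z'   (complement / identity)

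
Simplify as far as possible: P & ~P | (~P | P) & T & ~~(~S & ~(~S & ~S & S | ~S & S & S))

P & ~P | (~P | P) & T & ~~(~S & ~(~S & ~S & S | ~S & S & S))
= P & ~P | (~P | P) & T & ~~(~S & ~(~S & S))
= P & ~P | T & ~~(~S & ~(~S & S))
= P & ~P | T & ~(S | ~S & S)
= T & ~(S | ~S & S)
= T & ~S

T & ~S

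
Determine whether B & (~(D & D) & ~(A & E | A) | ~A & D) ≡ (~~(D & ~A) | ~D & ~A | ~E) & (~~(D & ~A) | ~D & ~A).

No

E1: B & (~(D & D) & ~(A & E | A) | ~A & D)
    = B & (~D & ~(A & E | A) | ~A & D)   — idempotence
    = B & (~D & ~A | ~A & D)   — absorption
    = B & ~A   — distribution
E2: (~~(D & ~A) | ~D & ~A | ~E) & (~~(D & ~A) | ~D & ~A)
    = ~~(D & ~A) | ~D & ~A   — absorption
    = D & ~A | ~D & ~A   — double negation
    = ~A   — distribution
These differ: at A=0, B=0, D=0, E=0, E1 = 0 but E2 = 1.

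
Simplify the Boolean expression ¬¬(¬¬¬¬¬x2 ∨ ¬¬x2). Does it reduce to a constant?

True

¬¬(¬¬¬¬¬x2 ∨ ¬¬x2)
= ¬(¬¬¬¬x2 ∧ ¬x2)
= ¬(¬¬x2 ∧ ¬x2)
= ¬x2 ∨ x2
= True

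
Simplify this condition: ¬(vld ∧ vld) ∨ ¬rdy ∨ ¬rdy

¬vld ∨ ¬rdy

¬(vld ∧ vld) ∨ ¬rdy ∨ ¬rdy
= ¬(vld ∧ vld) ∨ ¬rdy   [idempotence]
= ¬vld ∨ ¬rdy   [idempotence]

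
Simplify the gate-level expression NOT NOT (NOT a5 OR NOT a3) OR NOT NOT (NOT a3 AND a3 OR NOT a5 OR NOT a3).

NOT NOT (NOT a5 OR NOT a3) OR NOT NOT (NOT a3 AND a3 OR NOT a5 OR NOT a3)
= NOT NOT (NOT a5 OR NOT a3) OR NOT NOT (NOT a5 OR NOT a3)
= NOT NOT (NOT a5 OR NOT a3)
= NOT a5 OR NOT a3

NOT a5 OR NOT a3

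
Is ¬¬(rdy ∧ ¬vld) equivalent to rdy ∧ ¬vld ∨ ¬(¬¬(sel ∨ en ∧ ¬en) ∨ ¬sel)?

Yes

E1: ¬¬(rdy ∧ ¬vld)
    = rdy ∧ ¬vld   (double negation)
E2: rdy ∧ ¬vld ∨ ¬(¬¬(sel ∨ en ∧ ¬en) ∨ ¬sel)
    = rdy ∧ ¬vld ∨ ¬(sel ∨ en ∧ ¬en) ∧ sel   (De Morgan)
    = rdy ∧ ¬vld ∨ ¬sel ∧ sel   (complement / identity)
    = rdy ∧ ¬vld   (complement / identity)
Both reduce to rdy ∧ ¬vld, so they are equivalent.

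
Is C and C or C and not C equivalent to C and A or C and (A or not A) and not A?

E1: C and C or C and not C
    = C
E2: C and A or C and (A or not A) and not A
    = C and A or C and not A
    = C
Both reduce to C, so they are equivalent.

Yes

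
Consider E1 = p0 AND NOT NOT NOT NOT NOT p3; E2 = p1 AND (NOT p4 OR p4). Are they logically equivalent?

No

E1: p0 AND NOT NOT NOT NOT NOT p3
    = p0 AND NOT NOT NOT p3
    = p0 AND NOT p3
E2: p1 AND (NOT p4 OR p4)
    = p1
These differ: at p0=1, p1=0, p3=0, p4=0, E1 = 1 but E2 = 0.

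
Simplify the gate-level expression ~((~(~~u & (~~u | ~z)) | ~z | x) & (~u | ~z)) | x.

u & z | x

~((~(~~u & (~~u | ~z)) | ~z | x) & (~u | ~z)) | x
= ~((~~~u | ~z | x) & (~u | ~z)) | x
= ~((~u | ~z | x) & (~u | ~z)) | x
= ~(~u | ~z) | x
= u & z | x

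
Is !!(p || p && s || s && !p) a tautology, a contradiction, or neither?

!!(p || p && s || s && !p)
= !!(p || s)   (distribution)
= p || s   (double negation)
This depends on p, s, so it is not a constant.

neither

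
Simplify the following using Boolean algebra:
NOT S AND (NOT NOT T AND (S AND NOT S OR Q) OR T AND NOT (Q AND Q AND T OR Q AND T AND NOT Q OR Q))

NOT S AND T

NOT S AND (NOT NOT T AND (S AND NOT S OR Q) OR T AND NOT (Q AND Q AND T OR Q AND T AND NOT Q OR Q))
= NOT S AND (NOT NOT T AND (S AND NOT S OR Q) OR T AND NOT (Q AND T OR Q))   [distribution]
= NOT S AND (NOT NOT T AND (S AND NOT S OR Q) OR T AND NOT Q)   [absorption]
= NOT S AND (NOT NOT T AND Q OR T AND NOT Q)   [complement / identity]
= NOT S AND (T AND Q OR T AND NOT Q)   [double negation]
= NOT S AND T   [distribution]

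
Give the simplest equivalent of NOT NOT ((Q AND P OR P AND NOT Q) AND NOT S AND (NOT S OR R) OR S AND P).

NOT NOT ((Q AND P OR P AND NOT Q) AND NOT S AND (NOT S OR R) OR S AND P)
= NOT NOT (P AND NOT S AND (NOT S OR R) OR S AND P)   — distribution
= NOT NOT (P AND NOT S OR S AND P)   — absorption
= NOT NOT P   — distribution
= P   — double negation

P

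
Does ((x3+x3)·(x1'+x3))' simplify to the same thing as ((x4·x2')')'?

E1: ((x3+x3)·(x1'+x3))'
    = (x3·x1'+x3)'   (distribution)
    = x3'   (absorption)
E2: ((x4·x2')')'
    = x4·x2'   (double negation)
These differ: at x1=1, x2=0, x3=0, x4=0, E1 = 1 but E2 = 0.

No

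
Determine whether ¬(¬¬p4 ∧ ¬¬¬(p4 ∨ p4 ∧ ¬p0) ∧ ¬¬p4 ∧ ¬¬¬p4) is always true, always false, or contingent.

always true

¬(¬¬p4 ∧ ¬¬¬(p4 ∨ p4 ∧ ¬p0) ∧ ¬¬p4 ∧ ¬¬¬p4)
= ¬(¬¬p4 ∧ ¬¬¬p4 ∧ ¬¬p4 ∧ ¬¬¬p4)   (absorption)
= ¬(¬¬p4 ∧ ¬¬¬p4)   (idempotence)
= ¬(¬¬p4 ∧ ¬p4)   (double negation)
= ¬p4 ∨ p4   (De Morgan)
= True   (complement)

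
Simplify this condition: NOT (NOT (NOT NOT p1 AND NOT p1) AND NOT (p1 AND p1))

p1

NOT (NOT (NOT NOT p1 AND NOT p1) AND NOT (p1 AND p1))
= NOT (NOT (p1 AND NOT p1) AND NOT (p1 AND p1))
= p1 AND NOT p1 OR p1 AND p1
= p1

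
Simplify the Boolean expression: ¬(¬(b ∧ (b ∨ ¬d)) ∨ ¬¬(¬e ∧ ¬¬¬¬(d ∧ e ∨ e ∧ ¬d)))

b

¬(¬(b ∧ (b ∨ ¬d)) ∨ ¬¬(¬e ∧ ¬¬¬¬(d ∧ e ∨ e ∧ ¬d)))
= ¬(¬(b ∧ (b ∨ ¬d)) ∨ ¬¬(¬e ∧ ¬¬¬¬e))   (distribution)
= b ∧ (b ∨ ¬d) ∧ ¬(¬e ∧ ¬¬¬¬e)   (De Morgan)
= b ∧ ¬(¬e ∧ ¬¬¬¬e)   (absorption)
= b ∧ ¬(¬e ∧ ¬¬e)   (double negation)
= b ∧ (e ∨ ¬e)   (De Morgan)
= b   (complement / identity)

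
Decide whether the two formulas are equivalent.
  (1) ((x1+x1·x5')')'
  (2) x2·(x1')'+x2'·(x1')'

E1: ((x1+x1·x5')')'
    = (x1')'   — absorption
    = x1   — double negation
E2: x2·(x1')'+x2'·(x1')'
    = (x1')'   — distribution
    = x1   — double negation
Both reduce to x1, so they are equivalent.

Yes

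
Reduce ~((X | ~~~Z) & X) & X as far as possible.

0

~((X | ~~~Z) & X) & X
= ~((X | ~Z) & X) & X   (double negation)
= ~X & X   (absorption)
= 0   (complement)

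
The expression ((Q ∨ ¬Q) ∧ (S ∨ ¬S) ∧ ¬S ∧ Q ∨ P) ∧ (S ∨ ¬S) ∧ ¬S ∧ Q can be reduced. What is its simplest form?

((Q ∨ ¬Q) ∧ (S ∨ ¬S) ∧ ¬S ∧ Q ∨ P) ∧ (S ∨ ¬S) ∧ ¬S ∧ Q
= ((S ∨ ¬S) ∧ ¬S ∧ Q ∨ P) ∧ (S ∨ ¬S) ∧ ¬S ∧ Q
= (S ∨ ¬S) ∧ ¬S ∧ Q
= ¬S ∧ Q

¬S ∧ Q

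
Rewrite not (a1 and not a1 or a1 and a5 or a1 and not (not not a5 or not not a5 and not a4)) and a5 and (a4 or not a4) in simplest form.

not (a1 and not a1 or a1 and a5 or a1 and not (not not a5 or not not a5 and not a4)) and a5 and (a4 or not a4)
= not (a1 and not a1 or a1 and a5 or a1 and not not not a5) and a5 and (a4 or not a4)
= not (a1 and not a1 or a1 and a5 or a1 and not a5) and a5 and (a4 or not a4)
= not (a1 and not a1 or a1) and a5 and (a4 or not a4)
= not a1 and a5 and (a4 or not a4)
= not a1 and a5

not a1 and a5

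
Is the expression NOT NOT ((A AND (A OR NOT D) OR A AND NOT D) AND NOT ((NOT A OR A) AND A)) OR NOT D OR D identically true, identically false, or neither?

NOT NOT ((A AND (A OR NOT D) OR A AND NOT D) AND NOT ((NOT A OR A) AND A)) OR NOT D OR D
= NOT NOT ((A AND (A OR NOT D) OR A AND NOT D) AND NOT A) OR NOT D OR D   [complement / identity]
= NOT NOT ((A OR A AND NOT D) AND NOT A) OR NOT D OR D   [absorption]
= NOT NOT (A AND NOT A) OR NOT D OR D   [absorption]
= A AND NOT A OR NOT D OR D   [double negation]
= NOT D OR D   [complement / identity]
= TRUE   [complement]

identically true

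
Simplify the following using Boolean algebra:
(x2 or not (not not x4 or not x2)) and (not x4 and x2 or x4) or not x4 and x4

(x2 or not (not not x4 or not x2)) and (not x4 and x2 or x4) or not x4 and x4
= (x2 or not x4 and x2) and (not x4 and x2 or x4) or not x4 and x4   — De Morgan
= (x2 or not x4 and x2) and (not x4 and x2 or x4)   — complement / identity
= x2 and x4 or not x4 and x2   — distribution
= x2   — distribution

x2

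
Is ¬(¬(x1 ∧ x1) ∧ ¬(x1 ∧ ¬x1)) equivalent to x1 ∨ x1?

Yes

E1: ¬(¬(x1 ∧ x1) ∧ ¬(x1 ∧ ¬x1))
    = x1 ∧ x1 ∨ x1 ∧ ¬x1   [De Morgan]
    = x1   [distribution]
E2: x1 ∨ x1
    = x1   [idempotence]
Both reduce to x1, so they are equivalent.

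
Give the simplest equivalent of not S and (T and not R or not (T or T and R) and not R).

not S and not R

not S and (T and not R or not (T or T and R) and not R)
= not S and (T and not R or not T and not R)
= not S and not R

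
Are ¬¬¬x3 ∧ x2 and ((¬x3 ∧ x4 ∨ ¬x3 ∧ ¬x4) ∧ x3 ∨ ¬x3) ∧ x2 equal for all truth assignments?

E1: ¬¬¬x3 ∧ x2
    = ¬x3 ∧ x2
E2: ((¬x3 ∧ x4 ∨ ¬x3 ∧ ¬x4) ∧ x3 ∨ ¬x3) ∧ x2
    = (¬x3 ∧ x3 ∨ ¬x3) ∧ x2
    = ¬x3 ∧ x2
Both reduce to ¬x3 ∧ x2, so they are equivalent.

Yes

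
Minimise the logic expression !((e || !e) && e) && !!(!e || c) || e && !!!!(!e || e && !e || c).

!((e || !e) && e) && !!(!e || c) || e && !!!!(!e || e && !e || c)
= !((e || !e) && e) && !!(!e || c) || e && !!!!(!e || c)
= !e && !!(!e || c) || e && !!!!(!e || c)
= !e && !!(!e || c) || e && !!(!e || c)
= !!(!e || c)
= !e || c

!e || c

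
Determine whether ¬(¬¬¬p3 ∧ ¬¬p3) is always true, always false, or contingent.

always true

¬(¬¬¬p3 ∧ ¬¬p3)
= ¬(¬p3 ∧ ¬¬p3)   (double negation)
= p3 ∨ ¬p3   (De Morgan)
= True   (complement)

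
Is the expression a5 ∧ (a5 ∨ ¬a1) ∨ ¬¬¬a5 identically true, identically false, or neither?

identically true

a5 ∧ (a5 ∨ ¬a1) ∨ ¬¬¬a5
= a5 ∧ (a5 ∨ ¬a1) ∨ ¬a5   (double negation)
= a5 ∨ ¬a5   (absorption)
= True   (complement)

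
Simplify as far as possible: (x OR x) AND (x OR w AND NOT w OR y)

(x OR x) AND (x OR w AND NOT w OR y)
= x OR x AND (w AND NOT w OR y)   (distribution)
= x OR x AND y   (complement / identity)
= x   (absorption)

x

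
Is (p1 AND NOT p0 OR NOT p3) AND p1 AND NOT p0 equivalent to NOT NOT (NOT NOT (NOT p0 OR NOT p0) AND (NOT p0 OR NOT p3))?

No

E1: (p1 AND NOT p0 OR NOT p3) AND p1 AND NOT p0
    = p1 AND NOT p0   [absorption]
E2: NOT NOT (NOT NOT (NOT p0 OR NOT p0) AND (NOT p0 OR NOT p3))
    = NOT NOT (NOT (p0 AND p0) AND (NOT p0 OR NOT p3))   [De Morgan]
    = NOT NOT (NOT p0 AND (NOT p0 OR NOT p3))   [idempotence]
    = NOT p0 AND (NOT p0 OR NOT p3)   [double negation]
    = NOT p0   [absorption]
These differ: at p0=0, p1=0, p3=0, E1 = 0 but E2 = 1.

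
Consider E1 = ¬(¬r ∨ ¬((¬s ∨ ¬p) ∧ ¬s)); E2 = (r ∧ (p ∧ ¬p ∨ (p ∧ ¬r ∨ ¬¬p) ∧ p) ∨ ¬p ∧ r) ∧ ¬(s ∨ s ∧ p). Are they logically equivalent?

Yes

E1: ¬(¬r ∨ ¬((¬s ∨ ¬p) ∧ ¬s))
    = ¬(¬r ∨ ¬¬s)   — absorption
    = r ∧ ¬s   — De Morgan
E2: (r ∧ (p ∧ ¬p ∨ (p ∧ ¬r ∨ ¬¬p) ∧ p) ∨ ¬p ∧ r) ∧ ¬(s ∨ s ∧ p)
    = (r ∧ (p ∧ ¬p ∨ (p ∧ ¬r ∨ p) ∧ p) ∨ ¬p ∧ r) ∧ ¬(s ∨ s ∧ p)   — double negation
    = (r ∧ (p ∧ ¬p ∨ p ∧ p) ∨ ¬p ∧ r) ∧ ¬(s ∨ s ∧ p)   — absorption
    = (r ∧ p ∨ ¬p ∧ r) ∧ ¬(s ∨ s ∧ p)   — distribution
    = r ∧ ¬(s ∨ s ∧ p)   — distribution
    = r ∧ ¬s   — absorption
Both reduce to r ∧ ¬s, so they are equivalent.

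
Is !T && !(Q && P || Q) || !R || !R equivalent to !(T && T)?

No

E1: !T && !(Q && P || Q) || !R || !R
    = !T && !(Q && P || Q) || !R
    = !T && !Q || !R
E2: !(T && T)
    = !T
These differ: at P=0, Q=0, R=0, T=1, E1 = 1 but E2 = 0.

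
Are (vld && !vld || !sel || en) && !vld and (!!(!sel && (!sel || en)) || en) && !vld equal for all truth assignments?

Yes

E1: (vld && !vld || !sel || en) && !vld
    = (!sel || en) && !vld   (complement / identity)
E2: (!!(!sel && (!sel || en)) || en) && !vld
    = (!!!sel || en) && !vld   (absorption)
    = (!sel || en) && !vld   (double negation)
Both reduce to (!sel || en) && !vld, so they are equivalent.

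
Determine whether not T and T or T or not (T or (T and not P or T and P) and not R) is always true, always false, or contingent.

always true

not T and T or T or not (T or (T and not P or T and P) and not R)
= not T and T or T or not (T or T and not R)
= T or not (T or T and not R)
= T or not T
= True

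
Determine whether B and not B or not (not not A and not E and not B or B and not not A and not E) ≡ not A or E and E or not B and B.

E1: B and not B or not (not not A and not E and not B or B and not not A and not E)
    = not (not not A and not E and not B or B and not not A and not E)   — complement / identity
    = not (not not A and not E)   — distribution
    = not A or E   — De Morgan
E2: not A or E and E or not B and B
    = not A or E or not B and B   — idempotence
    = not A or E   — complement / identity
Both reduce to not A or E, so they are equivalent.

Yes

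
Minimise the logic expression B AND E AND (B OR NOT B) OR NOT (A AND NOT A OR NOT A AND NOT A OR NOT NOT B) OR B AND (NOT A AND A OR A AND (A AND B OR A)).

B AND E AND (B OR NOT B) OR NOT (A AND NOT A OR NOT A AND NOT A OR NOT NOT B) OR B AND (NOT A AND A OR A AND (A AND B OR A))
= B AND E AND (B OR NOT B) OR NOT (A AND NOT A OR NOT A AND NOT A OR NOT NOT B) OR B AND (NOT A AND A OR A AND A)   [absorption]
= B AND E AND (B OR NOT B) OR NOT (NOT A OR NOT NOT B) OR B AND (NOT A AND A OR A AND A)   [distribution]
= B AND E AND (B OR NOT B) OR NOT (NOT A OR NOT NOT B) OR B AND A   [distribution]
= B AND E AND (B OR NOT B) OR A AND NOT B OR B AND A   [De Morgan]
= B AND E AND (B OR NOT B) OR A   [distribution]
= B AND E OR A   [complement / identity]

B AND E OR A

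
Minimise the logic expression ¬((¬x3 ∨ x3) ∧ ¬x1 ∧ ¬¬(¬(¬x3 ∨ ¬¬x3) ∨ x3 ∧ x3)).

x1 ∨ ¬x3

¬((¬x3 ∨ x3) ∧ ¬x1 ∧ ¬¬(¬(¬x3 ∨ ¬¬x3) ∨ x3 ∧ x3))
= ¬((¬x3 ∨ x3) ∧ ¬x1 ∧ ¬¬(x3 ∧ ¬x3 ∨ x3 ∧ x3))   — De Morgan
= ¬((¬x3 ∨ x3) ∧ ¬x1 ∧ ¬¬x3)   — distribution
= ¬(¬x1 ∧ ¬¬x3)   — complement / identity
= x1 ∨ ¬x3   — De Morgan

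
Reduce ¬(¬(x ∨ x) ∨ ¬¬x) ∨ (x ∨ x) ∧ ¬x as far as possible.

False

¬(¬(x ∨ x) ∨ ¬¬x) ∨ (x ∨ x) ∧ ¬x
= (x ∨ x) ∧ ¬x ∨ (x ∨ x) ∧ ¬x   (De Morgan)
= (x ∨ x) ∧ ¬x   (idempotence)
= x ∧ ¬x   (idempotence)
= False   (complement)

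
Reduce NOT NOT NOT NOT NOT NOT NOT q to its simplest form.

NOT q

NOT NOT NOT NOT NOT NOT NOT q
= NOT NOT NOT NOT NOT q   — double negation
= NOT NOT NOT q   — double negation
= NOT q   — double negation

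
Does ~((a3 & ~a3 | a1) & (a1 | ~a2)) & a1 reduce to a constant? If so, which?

~((a3 & ~a3 | a1) & (a1 | ~a2)) & a1
= ~(a1 & (a1 | ~a2)) & a1   — complement / identity
= ~a1 & a1   — absorption
= 0   — complement

yes, False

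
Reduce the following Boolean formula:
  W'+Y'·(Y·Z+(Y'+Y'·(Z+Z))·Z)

W'+Y'·(Y·Z+(Y'+Y'·(Z+Z))·Z)
= W'+Y'·(Y·Z+(Y'+Y'·Z)·Z)   (idempotence)
= W'+Y'·(Y·Z+Y'·Z)   (absorption)
= W'+Y'·Z   (distribution)

W'+Y'·Z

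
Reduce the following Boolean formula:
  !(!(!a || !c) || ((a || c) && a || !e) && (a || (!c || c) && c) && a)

!a

!(!(!a || !c) || ((a || c) && a || !e) && (a || (!c || c) && c) && a)
= !(a && c || ((a || c) && a || !e) && (a || (!c || c) && c) && a)   (De Morgan)
= !(a && c || ((a || c) && a || !e) && (a || c) && a)   (complement / identity)
= !(a && c || (a || c) && a)   (absorption)
= !(a && c || a)   (absorption)
= !a   (absorption)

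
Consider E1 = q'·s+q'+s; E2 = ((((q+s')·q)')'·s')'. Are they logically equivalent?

E1: q'·s+q'+s
    = q'+s   (absorption)
E2: ((((q+s')·q)')'·s')'
    = ((q')'·s')'   (absorption)
    = q'+s   (De Morgan)
Both reduce to q'+s, so they are equivalent.

Yes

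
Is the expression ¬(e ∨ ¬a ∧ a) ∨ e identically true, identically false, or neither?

¬(e ∨ ¬a ∧ a) ∨ e
= ¬e ∨ e
= True

identically true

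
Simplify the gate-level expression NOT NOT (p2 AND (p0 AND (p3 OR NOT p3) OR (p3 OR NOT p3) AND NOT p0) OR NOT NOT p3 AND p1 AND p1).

p2 OR p3 AND p1

NOT NOT (p2 AND (p0 AND (p3 OR NOT p3) OR (p3 OR NOT p3) AND NOT p0) OR NOT NOT p3 AND p1 AND p1)
= NOT NOT (p2 AND (p3 OR NOT p3) OR NOT NOT p3 AND p1 AND p1)   — distribution
= p2 AND (p3 OR NOT p3) OR NOT NOT p3 AND p1 AND p1   — double negation
= p2 OR NOT NOT p3 AND p1 AND p1   — complement / identity
= p2 OR NOT NOT p3 AND p1   — idempotence
= p2 OR p3 AND p1   — double negation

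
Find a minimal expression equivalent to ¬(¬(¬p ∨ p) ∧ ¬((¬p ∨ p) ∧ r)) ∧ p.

¬(¬(¬p ∨ p) ∧ ¬((¬p ∨ p) ∧ r)) ∧ p
= (¬p ∨ p ∨ (¬p ∨ p) ∧ r) ∧ p   [De Morgan]
= (¬p ∨ p) ∧ p   [absorption]
= p   [complement / identity]

p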